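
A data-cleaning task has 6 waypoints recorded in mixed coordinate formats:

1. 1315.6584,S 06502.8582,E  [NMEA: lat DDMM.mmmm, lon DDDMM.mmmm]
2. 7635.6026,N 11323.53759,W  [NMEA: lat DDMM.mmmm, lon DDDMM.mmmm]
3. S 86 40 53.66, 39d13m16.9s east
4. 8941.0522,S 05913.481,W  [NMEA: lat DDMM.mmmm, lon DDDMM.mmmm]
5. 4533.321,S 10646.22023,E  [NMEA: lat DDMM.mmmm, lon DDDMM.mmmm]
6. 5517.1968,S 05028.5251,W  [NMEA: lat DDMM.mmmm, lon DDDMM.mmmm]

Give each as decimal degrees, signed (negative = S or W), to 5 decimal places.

Point 1:
  Lat: degrees = first 2 digits = 13, minutes = 15.6584; 13 + 15.6584/60 = 13.260973
  hemisphere S, so the sign is −
  λ: split at 3 digits → 065° and 2.8582′; 65 + 2.8582/60 = 65.047637
  E ⇒ keep positive
Point 2:
  Latitude: degrees = first 2 digits = 76, minutes = 35.6026; 76 + 35.6026/60 = 76.593377
  N ⇒ keep positive
  λ: degrees = first 3 digits = 113, minutes = 23.53759; 113 + 23.53759/60 = 113.392293
  W → negative
Point 3:
  φ: 40′ + 53.66″ = 40.89433′; 86 + 40.89433/60 = 86.681572
  S ⇒ negate
  Longitude: 39° + 13/60 + 16.9/3600 = 39 + 0.216667 + 0.004694 = 39.221361
  E → positive
Point 4:
  Lat: degrees = first 2 digits = 89, minutes = 41.0522; 89 + 41.0522/60 = 89.684203
  S ⇒ negate
  Lon: degrees = first 3 digits = 59, minutes = 13.481; 59 + 13.481/60 = 59.224683
  W → negative
Point 5:
  φ: split at 2 digits → 45° and 33.321′; 45 + 33.321/60 = 45.555350
  S → negative
  λ: split at 3 digits → 106° and 46.22023′; 106 + 46.22023/60 = 106.770337
  E ⇒ keep positive
Point 6:
  φ: degrees = first 2 digits = 55, minutes = 17.1968; 55 + 17.1968/60 = 55.286613
  hemisphere S, so the sign is −
  λ: degrees = first 3 digits = 50, minutes = 28.5251; 50 + 28.5251/60 = 50.475418
  hemisphere W, so the sign is −

1. -13.26097, 65.04764
2. 76.59338, -113.39229
3. -86.68157, 39.22136
4. -89.68420, -59.22468
5. -45.55535, 106.77034
6. -55.28661, -50.47542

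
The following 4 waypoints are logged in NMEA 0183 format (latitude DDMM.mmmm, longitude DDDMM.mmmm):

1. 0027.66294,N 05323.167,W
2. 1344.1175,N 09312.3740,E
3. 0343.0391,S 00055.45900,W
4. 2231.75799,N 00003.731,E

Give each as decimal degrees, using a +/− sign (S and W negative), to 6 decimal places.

1. 0.461049, -53.386117
2. 13.735292, 93.206233
3. -3.717318, -0.924317
4. 22.529300, 0.062183

Point 1:
  Lat: split at 2 digits → 00° and 27.66294′; 0 + 27.66294/60 = 0.4610490
  N ⇒ keep positive
  λ: split at 3 digits → 053° and 23.167′; 53 + 23.167/60 = 53.3861167
  hemisphere W, so the sign is −
Point 2:
  Latitude: split at 2 digits → 13° and 44.1175′; 13 + 44.1175/60 = 13.7352917
  N → positive
  λ: split at 3 digits → 093° and 12.374′; 93 + 12.374/60 = 93.2062333
  E ⇒ keep positive
Point 3:
  Latitude: split at 2 digits → 03° and 43.0391′; 3 + 43.0391/60 = 3.7173183
  S → negative
  Longitude: split at 3 digits → 000° and 55.459′; 0 + 55.459/60 = 0.9243167
  W → negative
Point 4:
  φ: degrees = first 2 digits = 22, minutes = 31.75799; 22 + 31.75799/60 = 22.5292998
  N ⇒ keep positive
  Lon: degrees = first 3 digits = 0, minutes = 3.731; 0 + 3.731/60 = 0.0621833
  E → positive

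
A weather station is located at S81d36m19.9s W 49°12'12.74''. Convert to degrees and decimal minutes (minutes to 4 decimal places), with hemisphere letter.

81° 36.3317′ S, 49° 12.2123′ W

φ: seconds/60 = 0.33167; minutes = 36 + 0.33167 = 36.331667
Longitude: seconds/60 = 0.21233; minutes = 12 + 0.21233 = 12.212333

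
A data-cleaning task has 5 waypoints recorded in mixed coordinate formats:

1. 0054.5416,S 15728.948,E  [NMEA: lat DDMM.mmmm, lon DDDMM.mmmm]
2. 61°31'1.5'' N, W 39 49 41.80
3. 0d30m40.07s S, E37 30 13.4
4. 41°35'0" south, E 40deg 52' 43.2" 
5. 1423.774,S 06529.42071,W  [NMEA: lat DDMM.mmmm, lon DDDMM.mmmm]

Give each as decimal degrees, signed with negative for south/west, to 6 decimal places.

Point 1:
  Lat: split at 2 digits → 00° and 54.5416′; 0 + 54.5416/60 = 0.9090267
  hemisphere S, so the sign is −
  λ: split at 3 digits → 157° and 28.948′; 157 + 28.948/60 = 157.4824667
  E ⇒ keep positive
Point 2:
  φ: 61° + 31/60 + 1.5/3600 = 61 + 0.516667 + 0.000417 = 61.5170833
  N → positive
  Lon: 49′ + 41.8″ = 49.69667′; 39 + 49.69667/60 = 39.8282778
  W → negative
Point 3:
  Latitude: 30′ + 40.07″ = 30.66783′; 0 + 30.66783/60 = 0.5111306
  S ⇒ negate
  λ: 37° + 30/60 + 13.4/3600 = 37 + 0.500000 + 0.003722 = 37.5037222
  E → positive
Point 4:
  φ: 41° + 35/60 + 0/3600 = 41 + 0.583333 + 0.000000 = 41.5833333
  hemisphere S, so the sign is −
  λ: 52′ + 43.2″ = 52.72000′; 40 + 52.72000/60 = 40.8786667
  E ⇒ keep positive
Point 5:
  Latitude: split at 2 digits → 14° and 23.774′; 14 + 23.774/60 = 14.3962333
  S → negative
  λ: degrees = first 3 digits = 65, minutes = 29.42071; 65 + 29.42071/60 = 65.4903452
  W → negative

1. -0.909027, 157.482467
2. 61.517083, -39.828278
3. -0.511131, 37.503722
4. -41.583333, 40.878667
5. -14.396233, -65.490345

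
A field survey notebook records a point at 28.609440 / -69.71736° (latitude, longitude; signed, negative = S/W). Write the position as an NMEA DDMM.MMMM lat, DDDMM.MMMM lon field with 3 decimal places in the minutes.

2836.566,N / 06943.042,W

φ: fractional part 0.609440 → 36.56640 minutes
Longitude is negative → W; |value| = 69.717360
Longitude: fractional part 0.717360 → 43.04160 minutes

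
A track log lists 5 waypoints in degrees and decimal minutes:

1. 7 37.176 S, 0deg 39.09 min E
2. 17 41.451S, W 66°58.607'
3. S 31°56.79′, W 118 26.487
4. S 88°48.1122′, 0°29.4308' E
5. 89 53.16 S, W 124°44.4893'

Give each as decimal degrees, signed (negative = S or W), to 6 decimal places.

Point 1:
  Lat: 37.176′ = 0.619600°; total 7.6196000
  hemisphere S, so the sign is −
  λ: 0 + 39.09/60 = 0.6515000
  E → positive
Point 2:
  φ: 41.451′ = 0.690850°; total 17.6908500
  S ⇒ negate
  Longitude: 58.607′ = 0.976783°; total 66.9767833
  W ⇒ negate
Point 3:
  Latitude: 31 + 56.79/60 = 31.9465000
  hemisphere S, so the sign is −
  Lon: 26.487′ = 0.441450°; total 118.4414500
  W → negative
Point 4:
  Lat: 48.1122′ = 0.801870°; total 88.8018700
  S ⇒ negate
  λ: 29.4308′ = 0.490513°; total 0.4905133
  E ⇒ keep positive
Point 5:
  Latitude: 53.16′ = 0.886000°; total 89.8860000
  S → negative
  Longitude: 44.4893′ = 0.741488°; total 124.7414883
  W → negative

1. -7.619600, 0.651500
2. -17.690850, -66.976783
3. -31.946500, -118.441450
4. -88.801870, 0.490513
5. -89.886000, -124.741488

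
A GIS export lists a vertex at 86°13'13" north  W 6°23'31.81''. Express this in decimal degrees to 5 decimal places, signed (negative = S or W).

86.22028, -6.39217

Lat: 86 + 13/60 + 13/3600 = 86.220278
N → positive
Lon: 23′ + 31.81″ = 23.53017′; 6 + 23.53017/60 = 6.392169
hemisphere W, so the sign is −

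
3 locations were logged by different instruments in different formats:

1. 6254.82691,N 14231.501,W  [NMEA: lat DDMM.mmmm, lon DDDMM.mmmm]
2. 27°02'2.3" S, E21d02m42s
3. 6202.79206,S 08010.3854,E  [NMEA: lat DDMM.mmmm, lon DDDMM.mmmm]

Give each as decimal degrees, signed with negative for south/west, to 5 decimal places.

Point 1:
  φ: split at 2 digits → 62° and 54.82691′; 62 + 54.82691/60 = 62.913782
  N ⇒ keep positive
  Lon: split at 3 digits → 142° and 31.501′; 142 + 31.501/60 = 142.525017
  W ⇒ negate
Point 2:
  φ: 27° + 2/60 + 2.3/3600 = 27 + 0.033333 + 0.000639 = 27.033972
  hemisphere S, so the sign is −
  Longitude: 21° + 2/60 + 42/3600 = 21 + 0.033333 + 0.011667 = 21.045000
  E → positive
Point 3:
  φ: degrees = first 2 digits = 62, minutes = 2.79206; 62 + 2.79206/60 = 62.046534
  S → negative
  λ: degrees = first 3 digits = 80, minutes = 10.3854; 80 + 10.3854/60 = 80.173090
  E → positive

1. 62.91378, -142.52502
2. -27.03397, 21.04500
3. -62.04653, 80.17309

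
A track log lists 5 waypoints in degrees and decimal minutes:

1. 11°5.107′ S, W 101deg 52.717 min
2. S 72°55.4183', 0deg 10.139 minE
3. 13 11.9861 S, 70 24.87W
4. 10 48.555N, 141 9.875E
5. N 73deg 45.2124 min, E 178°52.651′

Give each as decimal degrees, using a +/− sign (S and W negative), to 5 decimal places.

1. -11.08512, -101.87862
2. -72.92364, 0.16898
3. -13.19977, -70.41450
4. 10.80925, 141.16458
5. 73.75354, 178.87752

Point 1:
  Lat: 11 + 5.107/60 = 11.085117
  S ⇒ negate
  Longitude: 101 + 52.717/60 = 101.878617
  W ⇒ negate
Point 2:
  Latitude: 55.4183′ = 0.923638°; total 72.923638
  hemisphere S, so the sign is −
  Longitude: 0 + 10.139/60 = 0.168983
  E → positive
Point 3:
  Latitude: 11.9861′ = 0.199768°; total 13.199768
  hemisphere S, so the sign is −
  Longitude: 24.87′ = 0.414500°; total 70.414500
  hemisphere W, so the sign is −
Point 4:
  Lat: 48.555′ = 0.809250°; total 10.809250
  N ⇒ keep positive
  λ: 141 + 9.875/60 = 141.164583
  E → positive
Point 5:
  Lat: 45.2124′ = 0.753540°; total 73.753540
  N ⇒ keep positive
  Longitude: 178 + 52.651/60 = 178.877517
  E ⇒ keep positive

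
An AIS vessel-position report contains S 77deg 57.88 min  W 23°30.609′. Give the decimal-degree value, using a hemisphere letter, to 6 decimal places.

Lat: 77 + 57.88/60 = 77.9646667
Longitude: 23 + 30.609/60 = 23.5101500

77.964667° S, 23.510150° W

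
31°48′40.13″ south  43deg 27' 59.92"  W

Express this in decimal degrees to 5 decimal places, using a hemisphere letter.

Latitude: 48′ + 40.13″ = 48.66883′; 31 + 48.66883/60 = 31.811147
λ: 27′ + 59.92″ = 27.99867′; 43 + 27.99867/60 = 43.466644

31.81115° S, 43.46664° W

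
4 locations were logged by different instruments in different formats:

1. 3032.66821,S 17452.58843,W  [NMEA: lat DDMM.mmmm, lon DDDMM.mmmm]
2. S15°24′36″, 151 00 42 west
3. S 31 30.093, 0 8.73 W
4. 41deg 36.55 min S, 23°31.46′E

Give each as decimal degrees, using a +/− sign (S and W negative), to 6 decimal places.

Point 1:
  Latitude: split at 2 digits → 30° and 32.66821′; 30 + 32.66821/60 = 30.5444702
  S → negative
  λ: split at 3 digits → 174° and 52.58843′; 174 + 52.58843/60 = 174.8764738
  W ⇒ negate
Point 2:
  φ: 15° + 24/60 + 36/3600 = 15 + 0.400000 + 0.010000 = 15.4100000
  S ⇒ negate
  Lon: 0′ + 42″ = 0.70000′; 151 + 0.70000/60 = 151.0116667
  W → negative
Point 3:
  Latitude: 31 + 30.093/60 = 31.5015500
  S ⇒ negate
  λ: 0 + 8.73/60 = 0.1455000
  hemisphere W, so the sign is −
Point 4:
  φ: 36.55′ = 0.609167°; total 41.6091667
  S → negative
  Lon: 23 + 31.46/60 = 23.5243333
  E ⇒ keep positive

1. -30.544470, -174.876474
2. -15.410000, -151.011667
3. -31.501550, -0.145500
4. -41.609167, 23.524333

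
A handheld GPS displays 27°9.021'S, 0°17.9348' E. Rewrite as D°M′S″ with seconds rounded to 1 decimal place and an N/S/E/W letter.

φ: 9.02100′ → 9′ and 0.02100 × 60 = 1.260″
λ: 17.93480′ → 17′ and 0.93480 × 60 = 56.088″

27°09′1.3″ S, 0°17′56.1″ E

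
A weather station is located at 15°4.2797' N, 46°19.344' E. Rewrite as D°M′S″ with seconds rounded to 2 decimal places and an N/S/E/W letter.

Latitude: fractional minutes 0.27970 × 60 = 16.7820″
Longitude: 19.34400′ → 19′ and 0.34400 × 60 = 20.6400″

15°04′16.78″ N, 46°19′20.64″ E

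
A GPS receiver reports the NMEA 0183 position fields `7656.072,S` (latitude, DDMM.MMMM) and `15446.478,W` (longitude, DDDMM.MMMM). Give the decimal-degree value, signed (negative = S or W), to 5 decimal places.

Latitude: split at 2 digits → 76° and 56.072′; 76 + 56.072/60 = 76.934533
S ⇒ negate
λ: split at 3 digits → 154° and 46.478′; 154 + 46.478/60 = 154.774633
W → negative

-76.93453, -154.77463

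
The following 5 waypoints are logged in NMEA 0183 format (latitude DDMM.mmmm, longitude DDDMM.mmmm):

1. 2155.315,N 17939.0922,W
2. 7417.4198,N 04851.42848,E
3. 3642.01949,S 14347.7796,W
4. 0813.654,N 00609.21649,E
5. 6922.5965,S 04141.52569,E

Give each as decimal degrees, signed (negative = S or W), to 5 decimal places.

Point 1:
  φ: split at 2 digits → 21° and 55.315′; 21 + 55.315/60 = 21.921917
  N ⇒ keep positive
  Lon: degrees = first 3 digits = 179, minutes = 39.0922; 179 + 39.0922/60 = 179.651537
  hemisphere W, so the sign is −
Point 2:
  φ: degrees = first 2 digits = 74, minutes = 17.4198; 74 + 17.4198/60 = 74.290330
  N ⇒ keep positive
  λ: degrees = first 3 digits = 48, minutes = 51.42848; 48 + 51.42848/60 = 48.857141
  E → positive
Point 3:
  φ: degrees = first 2 digits = 36, minutes = 42.01949; 36 + 42.01949/60 = 36.700325
  S → negative
  Longitude: split at 3 digits → 143° and 47.7796′; 143 + 47.7796/60 = 143.796327
  W → negative
Point 4:
  Latitude: degrees = first 2 digits = 8, minutes = 13.654; 8 + 13.654/60 = 8.227567
  N → positive
  Longitude: split at 3 digits → 006° and 9.21649′; 6 + 9.21649/60 = 6.153608
  E → positive
Point 5:
  φ: degrees = first 2 digits = 69, minutes = 22.5965; 69 + 22.5965/60 = 69.376608
  S → negative
  λ: split at 3 digits → 041° and 41.52569′; 41 + 41.52569/60 = 41.692095
  E ⇒ keep positive

1. 21.92192, -179.65154
2. 74.29033, 48.85714
3. -36.70032, -143.79633
4. 8.22757, 6.15361
5. -69.37661, 41.69209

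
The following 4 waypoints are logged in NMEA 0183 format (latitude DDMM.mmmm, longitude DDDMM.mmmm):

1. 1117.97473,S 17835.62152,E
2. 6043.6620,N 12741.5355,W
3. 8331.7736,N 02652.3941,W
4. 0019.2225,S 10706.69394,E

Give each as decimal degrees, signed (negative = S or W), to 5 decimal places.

1. -11.29958, 178.59369
2. 60.72770, -127.69226
3. 83.52956, -26.87324
4. -0.32038, 107.11157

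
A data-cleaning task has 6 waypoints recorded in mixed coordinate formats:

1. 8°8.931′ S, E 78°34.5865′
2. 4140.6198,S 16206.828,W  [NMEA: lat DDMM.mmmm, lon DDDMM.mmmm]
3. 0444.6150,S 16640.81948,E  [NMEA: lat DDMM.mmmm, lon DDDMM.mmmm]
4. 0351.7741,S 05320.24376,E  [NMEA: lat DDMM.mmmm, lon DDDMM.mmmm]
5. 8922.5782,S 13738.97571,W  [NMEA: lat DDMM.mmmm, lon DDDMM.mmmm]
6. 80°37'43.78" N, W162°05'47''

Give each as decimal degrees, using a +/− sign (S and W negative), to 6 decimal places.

Point 1:
  φ: 8 + 8.931/60 = 8.1488500
  hemisphere S, so the sign is −
  Longitude: 34.5865′ = 0.576442°; total 78.5764417
  E → positive
Point 2:
  Lat: split at 2 digits → 41° and 40.6198′; 41 + 40.6198/60 = 41.6769967
  S → negative
  λ: degrees = first 3 digits = 162, minutes = 6.828; 162 + 6.828/60 = 162.1138000
  W ⇒ negate
Point 3:
  φ: split at 2 digits → 04° and 44.615′; 4 + 44.615/60 = 4.7435833
  S ⇒ negate
  λ: split at 3 digits → 166° and 40.81948′; 166 + 40.81948/60 = 166.6803247
  E → positive
Point 4:
  φ: split at 2 digits → 03° and 51.7741′; 3 + 51.7741/60 = 3.8629017
  S → negative
  Longitude: degrees = first 3 digits = 53, minutes = 20.24376; 53 + 20.24376/60 = 53.3373960
  E → positive
Point 5:
  Latitude: degrees = first 2 digits = 89, minutes = 22.5782; 89 + 22.5782/60 = 89.3763033
  S → negative
  Lon: degrees = first 3 digits = 137, minutes = 38.97571; 137 + 38.97571/60 = 137.6495952
  hemisphere W, so the sign is −
Point 6:
  φ: 80 + 37/60 + 43.78/3600 = 80.6288278
  N → positive
  λ: 162 + 5/60 + 47/3600 = 162.0963889
  W → negative

1. -8.148850, 78.576442
2. -41.676997, -162.113800
3. -4.743583, 166.680325
4. -3.862902, 53.337396
5. -89.376303, -137.649595
6. 80.628828, -162.096389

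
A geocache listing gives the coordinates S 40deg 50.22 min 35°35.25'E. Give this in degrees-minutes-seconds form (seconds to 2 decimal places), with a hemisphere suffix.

Latitude: 50.22000′ → 50′ and 0.22000 × 60 = 13.2000″
Lon: 35.25000′ → 35′ and 0.25000 × 60 = 15.0000″

40°50′13.20″ S, 35°35′15.00″ E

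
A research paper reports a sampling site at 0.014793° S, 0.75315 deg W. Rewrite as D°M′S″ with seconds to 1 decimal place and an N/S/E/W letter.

0°00′53.3″ S, 0°45′11.3″ W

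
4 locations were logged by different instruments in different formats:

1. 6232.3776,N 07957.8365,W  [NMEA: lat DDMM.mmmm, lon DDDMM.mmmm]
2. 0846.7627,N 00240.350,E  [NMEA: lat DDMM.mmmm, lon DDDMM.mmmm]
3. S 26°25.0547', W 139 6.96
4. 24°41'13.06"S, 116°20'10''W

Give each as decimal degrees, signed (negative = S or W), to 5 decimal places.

Point 1:
  Lat: degrees = first 2 digits = 62, minutes = 32.3776; 62 + 32.3776/60 = 62.539627
  N ⇒ keep positive
  λ: degrees = first 3 digits = 79, minutes = 57.8365; 79 + 57.8365/60 = 79.963942
  hemisphere W, so the sign is −
Point 2:
  Latitude: split at 2 digits → 08° and 46.7627′; 8 + 46.7627/60 = 8.779378
  N ⇒ keep positive
  Longitude: degrees = first 3 digits = 2, minutes = 40.35; 2 + 40.35/60 = 2.672500
  E → positive
Point 3:
  Lat: 25.0547′ = 0.417578°; total 26.417578
  hemisphere S, so the sign is −
  Longitude: 139 + 6.96/60 = 139.116000
  W → negative
Point 4:
  Lat: 24 + 41/60 + 13.06/3600 = 24.686961
  S → negative
  Lon: 116 + 20/60 + 10/3600 = 116.336111
  W → negative

1. 62.53963, -79.96394
2. 8.77938, 2.67250
3. -26.41758, -139.11600
4. -24.68696, -116.33611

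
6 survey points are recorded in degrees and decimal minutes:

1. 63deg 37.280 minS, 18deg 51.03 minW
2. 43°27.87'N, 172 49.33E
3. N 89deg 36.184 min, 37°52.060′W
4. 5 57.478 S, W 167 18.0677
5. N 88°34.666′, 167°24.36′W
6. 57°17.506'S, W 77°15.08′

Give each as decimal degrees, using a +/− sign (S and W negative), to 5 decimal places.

1. -63.62133, -18.85050
2. 43.46450, 172.82217
3. 89.60307, -37.86767
4. -5.95797, -167.30113
5. 88.57777, -167.40600
6. -57.29177, -77.25133

Point 1:
  Lat: 37.28′ = 0.621333°; total 63.621333
  hemisphere S, so the sign is −
  λ: 51.03′ = 0.850500°; total 18.850500
  W ⇒ negate
Point 2:
  φ: 43 + 27.87/60 = 43.464500
  N ⇒ keep positive
  Lon: 49.33′ = 0.822167°; total 172.822167
  E → positive
Point 3:
  Lat: 36.184′ = 0.603067°; total 89.603067
  N ⇒ keep positive
  λ: 37 + 52.06/60 = 37.867667
  W → negative
Point 4:
  Latitude: 5 + 57.478/60 = 5.957967
  S → negative
  λ: 18.0677′ = 0.301128°; total 167.301128
  W ⇒ negate
Point 5:
  φ: 34.666′ = 0.577767°; total 88.577767
  N → positive
  Longitude: 167 + 24.36/60 = 167.406000
  W ⇒ negate
Point 6:
  φ: 17.506′ = 0.291767°; total 57.291767
  S → negative
  Lon: 15.08′ = 0.251333°; total 77.251333
  W → negative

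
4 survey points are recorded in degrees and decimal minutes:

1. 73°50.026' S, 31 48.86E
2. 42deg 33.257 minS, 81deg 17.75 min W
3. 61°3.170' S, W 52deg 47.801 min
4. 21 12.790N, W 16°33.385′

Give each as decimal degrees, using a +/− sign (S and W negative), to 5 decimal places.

Point 1:
  Lat: 73 + 50.026/60 = 73.833767
  hemisphere S, so the sign is −
  λ: 48.86′ = 0.814333°; total 31.814333
  E → positive
Point 2:
  Latitude: 42 + 33.257/60 = 42.554283
  hemisphere S, so the sign is −
  Longitude: 81 + 17.75/60 = 81.295833
  W → negative
Point 3:
  φ: 61 + 3.17/60 = 61.052833
  S ⇒ negate
  Longitude: 47.801′ = 0.796683°; total 52.796683
  W → negative
Point 4:
  Lat: 12.79′ = 0.213167°; total 21.213167
  N ⇒ keep positive
  Longitude: 33.385′ = 0.556417°; total 16.556417
  hemisphere W, so the sign is −

1. -73.83377, 31.81433
2. -42.55428, -81.29583
3. -61.05283, -52.79668
4. 21.21317, -16.55642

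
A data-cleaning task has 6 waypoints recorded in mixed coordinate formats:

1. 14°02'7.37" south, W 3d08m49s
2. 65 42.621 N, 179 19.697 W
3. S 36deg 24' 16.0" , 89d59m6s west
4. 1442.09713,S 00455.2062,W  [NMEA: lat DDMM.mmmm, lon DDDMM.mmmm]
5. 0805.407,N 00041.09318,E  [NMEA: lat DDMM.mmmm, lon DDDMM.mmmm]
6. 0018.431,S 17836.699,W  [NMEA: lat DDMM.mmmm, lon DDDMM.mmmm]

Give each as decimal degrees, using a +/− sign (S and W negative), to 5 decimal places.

1. -14.03538, -3.14694
2. 65.71035, -179.32828
3. -36.40444, -89.98500
4. -14.70162, -4.92010
5. 8.09012, 0.68489
6. -0.30718, -178.61165

Point 1:
  Lat: 2′ + 7.37″ = 2.12283′; 14 + 2.12283/60 = 14.035381
  S ⇒ negate
  Longitude: 3° + 8/60 + 49/3600 = 3 + 0.133333 + 0.013611 = 3.146944
  W → negative
Point 2:
  φ: 65 + 42.621/60 = 65.710350
  N → positive
  Longitude: 179 + 19.697/60 = 179.328283
  W → negative
Point 3:
  Lat: 36 + 24/60 + 16/3600 = 36.404444
  S → negative
  Lon: 89 + 59/60 + 6/3600 = 89.985000
  hemisphere W, so the sign is −
Point 4:
  Lat: degrees = first 2 digits = 14, minutes = 42.09713; 14 + 42.09713/60 = 14.701619
  hemisphere S, so the sign is −
  Lon: split at 3 digits → 004° and 55.2062′; 4 + 55.2062/60 = 4.920103
  W ⇒ negate
Point 5:
  Lat: degrees = first 2 digits = 8, minutes = 5.407; 8 + 5.407/60 = 8.090117
  N → positive
  λ: degrees = first 3 digits = 0, minutes = 41.09318; 0 + 41.09318/60 = 0.684886
  E → positive
Point 6:
  φ: split at 2 digits → 00° and 18.431′; 0 + 18.431/60 = 0.307183
  S ⇒ negate
  Lon: split at 3 digits → 178° and 36.699′; 178 + 36.699/60 = 178.611650
  W → negative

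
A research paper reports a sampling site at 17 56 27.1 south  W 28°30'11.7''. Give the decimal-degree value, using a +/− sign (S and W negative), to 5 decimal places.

-17.94086, -28.50325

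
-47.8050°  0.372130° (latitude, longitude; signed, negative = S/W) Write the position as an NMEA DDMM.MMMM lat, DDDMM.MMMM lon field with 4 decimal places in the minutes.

Latitude is negative → S; |value| = 47.805000
φ: minutes = (47.805000 − 47) × 60 = 48.300000
Lon: fractional part 0.372130 → 22.327800 minutes

4748.3000,S / 00022.3278,E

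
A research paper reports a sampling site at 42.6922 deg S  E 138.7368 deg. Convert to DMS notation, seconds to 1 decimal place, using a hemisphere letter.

42°41′31.9″ S, 138°44′12.5″ E

Latitude: 0.692200 × 60 = 41.53200′ → 41′, remainder × 60 = 31.920″
Lon: 0.736800° → 44.20800′; 0.20800 × 60 = 12.480″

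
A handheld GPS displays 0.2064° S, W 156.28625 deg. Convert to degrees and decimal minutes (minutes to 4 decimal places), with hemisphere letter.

Lat: fractional part 0.206400 → 12.384000 minutes
Longitude: 156° + 0.286250 × 60 = 156° 17.175000′

0° 12.3840′ S, 156° 17.1750′ W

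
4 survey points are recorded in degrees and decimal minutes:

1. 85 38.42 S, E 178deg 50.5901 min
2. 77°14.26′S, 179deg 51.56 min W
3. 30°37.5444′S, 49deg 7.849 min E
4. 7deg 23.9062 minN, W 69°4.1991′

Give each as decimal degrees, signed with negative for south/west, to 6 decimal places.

1. -85.640333, 178.843168
2. -77.237667, -179.859333
3. -30.625740, 49.130817
4. 7.398437, -69.069985

Point 1:
  φ: 85 + 38.42/60 = 85.6403333
  S → negative
  λ: 178 + 50.5901/60 = 178.8431683
  E ⇒ keep positive
Point 2:
  φ: 77 + 14.26/60 = 77.2376667
  S → negative
  Lon: 51.56′ = 0.859333°; total 179.8593333
  W ⇒ negate
Point 3:
  Lat: 30 + 37.5444/60 = 30.6257400
  hemisphere S, so the sign is −
  Longitude: 7.849′ = 0.130817°; total 49.1308167
  E → positive
Point 4:
  Latitude: 7 + 23.9062/60 = 7.3984367
  N ⇒ keep positive
  Longitude: 4.1991′ = 0.069985°; total 69.0699850
  W → negative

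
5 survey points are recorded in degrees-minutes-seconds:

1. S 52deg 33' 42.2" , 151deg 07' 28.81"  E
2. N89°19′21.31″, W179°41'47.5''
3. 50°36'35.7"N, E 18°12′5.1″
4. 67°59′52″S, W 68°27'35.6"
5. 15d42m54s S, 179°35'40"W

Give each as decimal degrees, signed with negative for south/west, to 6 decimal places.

1. -52.561722, 151.124669
2. 89.322586, -179.696528
3. 50.609917, 18.201417
4. -67.997778, -68.459889
5. -15.715000, -179.594444

Point 1:
  Lat: 52 + 33/60 + 42.2/3600 = 52.5617222
  hemisphere S, so the sign is −
  Lon: 7′ + 28.81″ = 7.48017′; 151 + 7.48017/60 = 151.1246694
  E ⇒ keep positive
Point 2:
  Lat: 19′ + 21.31″ = 19.35517′; 89 + 19.35517/60 = 89.3225861
  N → positive
  Lon: 179° + 41/60 + 47.5/3600 = 179 + 0.683333 + 0.013194 = 179.6965278
  W → negative
Point 3:
  Latitude: 50° + 36/60 + 35.7/3600 = 50 + 0.600000 + 0.009917 = 50.6099167
  N → positive
  Lon: 12′ + 5.1″ = 12.08500′; 18 + 12.08500/60 = 18.2014167
  E ⇒ keep positive
Point 4:
  Latitude: 67° + 59/60 + 52/3600 = 67 + 0.983333 + 0.014444 = 67.9977778
  S → negative
  Longitude: 68° + 27/60 + 35.6/3600 = 68 + 0.450000 + 0.009889 = 68.4598889
  W ⇒ negate
Point 5:
  φ: 42′ + 54″ = 42.90000′; 15 + 42.90000/60 = 15.7150000
  hemisphere S, so the sign is −
  Lon: 179 + 35/60 + 40/3600 = 179.5944444
  W → negative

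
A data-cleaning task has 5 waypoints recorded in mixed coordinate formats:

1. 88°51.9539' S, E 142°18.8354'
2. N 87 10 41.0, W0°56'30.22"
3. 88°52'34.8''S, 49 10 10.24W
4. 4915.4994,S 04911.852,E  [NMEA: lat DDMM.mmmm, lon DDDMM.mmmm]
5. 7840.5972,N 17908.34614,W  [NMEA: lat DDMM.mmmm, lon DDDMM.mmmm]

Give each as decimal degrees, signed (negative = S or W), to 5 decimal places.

1. -88.86590, 142.31392
2. 87.17806, -0.94173
3. -88.87633, -49.16951
4. -49.25832, 49.19753
5. 78.67662, -179.13910

Point 1:
  φ: 51.9539′ = 0.865898°; total 88.865898
  hemisphere S, so the sign is −
  Longitude: 142 + 18.8354/60 = 142.313923
  E ⇒ keep positive
Point 2:
  Lat: 87 + 10/60 + 41/3600 = 87.178056
  N → positive
  Lon: 56′ + 30.22″ = 56.50367′; 0 + 56.50367/60 = 0.941728
  W ⇒ negate
Point 3:
  φ: 52′ + 34.8″ = 52.58000′; 88 + 52.58000/60 = 88.876333
  S ⇒ negate
  λ: 49° + 10/60 + 10.24/3600 = 49 + 0.166667 + 0.002844 = 49.169511
  hemisphere W, so the sign is −
Point 4:
  φ: degrees = first 2 digits = 49, minutes = 15.4994; 49 + 15.4994/60 = 49.258323
  hemisphere S, so the sign is −
  Lon: degrees = first 3 digits = 49, minutes = 11.852; 49 + 11.852/60 = 49.197533
  E ⇒ keep positive
Point 5:
  φ: split at 2 digits → 78° and 40.5972′; 78 + 40.5972/60 = 78.676620
  N → positive
  Longitude: split at 3 digits → 179° and 8.34614′; 179 + 8.34614/60 = 179.139102
  W ⇒ negate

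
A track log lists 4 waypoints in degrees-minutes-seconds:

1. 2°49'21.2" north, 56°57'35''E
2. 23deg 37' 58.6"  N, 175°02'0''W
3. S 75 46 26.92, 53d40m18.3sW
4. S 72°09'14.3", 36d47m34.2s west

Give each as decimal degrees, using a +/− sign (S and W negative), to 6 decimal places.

Point 1:
  Latitude: 49′ + 21.2″ = 49.35333′; 2 + 49.35333/60 = 2.8225556
  N → positive
  λ: 57′ + 35″ = 57.58333′; 56 + 57.58333/60 = 56.9597222
  E → positive
Point 2:
  φ: 37′ + 58.6″ = 37.97667′; 23 + 37.97667/60 = 23.6329444
  N → positive
  λ: 175 + 2/60 + 0/3600 = 175.0333333
  W → negative
Point 3:
  Lat: 75° + 46/60 + 26.92/3600 = 75 + 0.766667 + 0.007478 = 75.7741444
  hemisphere S, so the sign is −
  Longitude: 53 + 40/60 + 18.3/3600 = 53.6717500
  W → negative
Point 4:
  φ: 72° + 9/60 + 14.3/3600 = 72 + 0.150000 + 0.003972 = 72.1539722
  S ⇒ negate
  Lon: 36 + 47/60 + 34.2/3600 = 36.7928333
  W ⇒ negate

1. 2.822556, 56.959722
2. 23.632944, -175.033333
3. -75.774144, -53.671750
4. -72.153972, -36.792833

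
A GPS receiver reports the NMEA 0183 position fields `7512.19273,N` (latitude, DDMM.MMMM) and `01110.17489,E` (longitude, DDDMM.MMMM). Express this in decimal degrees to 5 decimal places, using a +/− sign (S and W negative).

φ: split at 2 digits → 75° and 12.19273′; 75 + 12.19273/60 = 75.203212
N ⇒ keep positive
Longitude: degrees = first 3 digits = 11, minutes = 10.17489; 11 + 10.17489/60 = 11.169582
E ⇒ keep positive

75.20321, 11.16958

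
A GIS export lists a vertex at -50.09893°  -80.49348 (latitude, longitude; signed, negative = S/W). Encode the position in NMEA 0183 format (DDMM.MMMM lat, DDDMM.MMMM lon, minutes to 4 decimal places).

Latitude is negative → S; |value| = 50.098930
φ: fractional part 0.098930 → 5.935800 minutes
Longitude is negative → W; |value| = 80.493480
Longitude: fractional part 0.493480 → 29.608800 minutes

5005.9358,S / 08029.6088,W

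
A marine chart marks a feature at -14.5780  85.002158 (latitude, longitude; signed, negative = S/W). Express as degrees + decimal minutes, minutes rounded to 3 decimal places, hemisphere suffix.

14° 34.680′ S, 85° 0.129′ E

Latitude is negative → S; |value| = 14.578000
φ: 14° + 0.578000 × 60 = 14° 34.68000′
λ: 85° + 0.002158 × 60 = 85° 0.12948′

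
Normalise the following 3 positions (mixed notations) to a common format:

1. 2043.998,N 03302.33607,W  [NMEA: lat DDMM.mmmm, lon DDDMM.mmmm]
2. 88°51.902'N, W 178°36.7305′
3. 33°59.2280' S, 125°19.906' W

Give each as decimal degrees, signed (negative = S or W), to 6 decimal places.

Point 1:
  Latitude: split at 2 digits → 20° and 43.998′; 20 + 43.998/60 = 20.7333000
  N ⇒ keep positive
  Lon: degrees = first 3 digits = 33, minutes = 2.33607; 33 + 2.33607/60 = 33.0389345
  W → negative
Point 2:
  Lat: 51.902′ = 0.865033°; total 88.8650333
  N → positive
  Lon: 178 + 36.7305/60 = 178.6121750
  W → negative
Point 3:
  Latitude: 59.228′ = 0.987133°; total 33.9871333
  hemisphere S, so the sign is −
  λ: 125 + 19.906/60 = 125.3317667
  W → negative

1. 20.733300, -33.038935
2. 88.865033, -178.612175
3. -33.987133, -125.331767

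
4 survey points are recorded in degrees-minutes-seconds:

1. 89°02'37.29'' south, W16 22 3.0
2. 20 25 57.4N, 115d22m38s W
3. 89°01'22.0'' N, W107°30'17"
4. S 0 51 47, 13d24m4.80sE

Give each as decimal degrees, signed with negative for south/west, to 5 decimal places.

Point 1:
  Lat: 2′ + 37.29″ = 2.62150′; 89 + 2.62150/60 = 89.043692
  hemisphere S, so the sign is −
  Lon: 22′ + 3″ = 22.05000′; 16 + 22.05000/60 = 16.367500
  hemisphere W, so the sign is −
Point 2:
  Latitude: 20° + 25/60 + 57.4/3600 = 20 + 0.416667 + 0.015944 = 20.432611
  N → positive
  Longitude: 115° + 22/60 + 38/3600 = 115 + 0.366667 + 0.010556 = 115.377222
  W → negative
Point 3:
  φ: 1′ + 22″ = 1.36667′; 89 + 1.36667/60 = 89.022778
  N → positive
  Longitude: 30′ + 17″ = 30.28333′; 107 + 30.28333/60 = 107.504722
  W ⇒ negate
Point 4:
  Lat: 0 + 51/60 + 47/3600 = 0.863056
  S → negative
  λ: 13 + 24/60 + 4.8/3600 = 13.401333
  E → positive

1. -89.04369, -16.36750
2. 20.43261, -115.37722
3. 89.02278, -107.50472
4. -0.86306, 13.40133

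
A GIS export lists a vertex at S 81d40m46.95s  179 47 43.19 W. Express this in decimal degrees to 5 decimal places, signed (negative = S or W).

-81.67971, -179.79533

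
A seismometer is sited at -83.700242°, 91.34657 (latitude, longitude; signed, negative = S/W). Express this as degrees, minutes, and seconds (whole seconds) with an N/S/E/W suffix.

83°42′1″ S, 91°20′48″ E

Latitude is negative → S; |value| = 83.700242
Lat: 0.700242 × 60 = 42.01452′ → 42′, remainder × 60 = 0.87″
Longitude: 0.346570° → 20.79420′; 0.79420 × 60 = 47.65″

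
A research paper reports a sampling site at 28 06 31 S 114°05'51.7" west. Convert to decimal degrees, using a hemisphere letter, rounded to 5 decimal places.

28.10861° S, 114.09769° W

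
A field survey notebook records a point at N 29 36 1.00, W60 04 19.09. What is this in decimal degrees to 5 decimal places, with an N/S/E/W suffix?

29.60028° N, 60.07197° W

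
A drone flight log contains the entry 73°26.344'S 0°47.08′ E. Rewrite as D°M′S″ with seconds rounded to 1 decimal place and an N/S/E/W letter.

73°26′20.6″ S, 0°47′4.8″ E

Latitude: fractional minutes 0.34400 × 60 = 20.640″
λ: 47.08000′ → 47′ and 0.08000 × 60 = 4.800″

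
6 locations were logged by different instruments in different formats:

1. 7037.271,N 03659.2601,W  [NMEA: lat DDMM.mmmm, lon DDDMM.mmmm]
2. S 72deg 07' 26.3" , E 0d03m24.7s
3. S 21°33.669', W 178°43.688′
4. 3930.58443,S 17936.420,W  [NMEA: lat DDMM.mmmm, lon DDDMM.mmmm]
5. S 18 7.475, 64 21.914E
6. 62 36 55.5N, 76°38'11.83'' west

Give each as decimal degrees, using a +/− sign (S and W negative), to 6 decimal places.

1. 70.621183, -36.987668
2. -72.123972, 0.056861
3. -21.561150, -178.728133
4. -39.509741, -179.607000
5. -18.124583, 64.365233
6. 62.615417, -76.636619

Point 1:
  φ: split at 2 digits → 70° and 37.271′; 70 + 37.271/60 = 70.6211833
  N → positive
  Lon: degrees = first 3 digits = 36, minutes = 59.2601; 36 + 59.2601/60 = 36.9876683
  hemisphere W, so the sign is −
Point 2:
  Lat: 7′ + 26.3″ = 7.43833′; 72 + 7.43833/60 = 72.1239722
  S → negative
  Lon: 0° + 3/60 + 24.7/3600 = 0 + 0.050000 + 0.006861 = 0.0568611
  E ⇒ keep positive
Point 3:
  φ: 21 + 33.669/60 = 21.5611500
  hemisphere S, so the sign is −
  Lon: 178 + 43.688/60 = 178.7281333
  W → negative
Point 4:
  Latitude: split at 2 digits → 39° and 30.58443′; 39 + 30.58443/60 = 39.5097405
  S → negative
  Lon: split at 3 digits → 179° and 36.42′; 179 + 36.42/60 = 179.6070000
  W → negative
Point 5:
  Latitude: 7.475′ = 0.124583°; total 18.1245833
  S ⇒ negate
  λ: 21.914′ = 0.365233°; total 64.3652333
  E → positive
Point 6:
  Lat: 62 + 36/60 + 55.5/3600 = 62.6154167
  N → positive
  Lon: 76° + 38/60 + 11.83/3600 = 76 + 0.633333 + 0.003286 = 76.6366194
  W → negative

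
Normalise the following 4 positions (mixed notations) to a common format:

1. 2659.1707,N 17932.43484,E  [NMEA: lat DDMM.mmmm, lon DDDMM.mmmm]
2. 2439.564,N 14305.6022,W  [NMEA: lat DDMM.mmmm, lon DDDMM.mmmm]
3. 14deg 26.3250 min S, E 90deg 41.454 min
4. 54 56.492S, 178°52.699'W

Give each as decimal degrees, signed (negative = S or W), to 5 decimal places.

1. 26.98618, 179.54058
2. 24.65940, -143.09337
3. -14.43875, 90.69090
4. -54.94153, -178.87832

Point 1:
  Lat: degrees = first 2 digits = 26, minutes = 59.1707; 26 + 59.1707/60 = 26.986178
  N ⇒ keep positive
  Longitude: split at 3 digits → 179° and 32.43484′; 179 + 32.43484/60 = 179.540581
  E ⇒ keep positive
Point 2:
  Latitude: degrees = first 2 digits = 24, minutes = 39.564; 24 + 39.564/60 = 24.659400
  N → positive
  λ: degrees = first 3 digits = 143, minutes = 5.6022; 143 + 5.6022/60 = 143.093370
  W ⇒ negate
Point 3:
  Lat: 14 + 26.325/60 = 14.438750
  S ⇒ negate
  λ: 90 + 41.454/60 = 90.690900
  E → positive
Point 4:
  φ: 56.492′ = 0.941533°; total 54.941533
  S → negative
  Longitude: 178 + 52.699/60 = 178.878317
  W ⇒ negate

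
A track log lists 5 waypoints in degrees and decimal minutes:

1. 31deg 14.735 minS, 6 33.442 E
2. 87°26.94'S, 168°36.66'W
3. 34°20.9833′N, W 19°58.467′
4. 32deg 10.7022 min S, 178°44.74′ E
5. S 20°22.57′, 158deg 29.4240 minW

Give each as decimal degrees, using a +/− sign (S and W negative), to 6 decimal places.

Point 1:
  φ: 14.735′ = 0.245583°; total 31.2455833
  hemisphere S, so the sign is −
  Longitude: 33.442′ = 0.557367°; total 6.5573667
  E ⇒ keep positive
Point 2:
  φ: 87 + 26.94/60 = 87.4490000
  S → negative
  λ: 36.66′ = 0.611000°; total 168.6110000
  W → negative
Point 3:
  φ: 34 + 20.9833/60 = 34.3497217
  N ⇒ keep positive
  Lon: 19 + 58.467/60 = 19.9744500
  hemisphere W, so the sign is −
Point 4:
  Latitude: 32 + 10.7022/60 = 32.1783700
  S → negative
  λ: 178 + 44.74/60 = 178.7456667
  E → positive
Point 5:
  Lat: 22.57′ = 0.376167°; total 20.3761667
  S ⇒ negate
  λ: 29.424′ = 0.490400°; total 158.4904000
  W → negative

1. -31.245583, 6.557367
2. -87.449000, -168.611000
3. 34.349722, -19.974450
4. -32.178370, 178.745667
5. -20.376167, -158.490400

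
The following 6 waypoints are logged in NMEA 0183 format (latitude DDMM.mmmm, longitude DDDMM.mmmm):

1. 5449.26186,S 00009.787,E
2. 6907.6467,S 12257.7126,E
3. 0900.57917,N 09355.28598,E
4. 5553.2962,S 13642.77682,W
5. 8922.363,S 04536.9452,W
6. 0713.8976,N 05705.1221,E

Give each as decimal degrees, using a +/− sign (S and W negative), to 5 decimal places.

1. -54.82103, 0.16312
2. -69.12745, 122.96188
3. 9.00965, 93.92143
4. -55.88827, -136.71295
5. -89.37272, -45.61575
6. 7.23163, 57.08537

Point 1:
  Lat: split at 2 digits → 54° and 49.26186′; 54 + 49.26186/60 = 54.821031
  S ⇒ negate
  λ: degrees = first 3 digits = 0, minutes = 9.787; 0 + 9.787/60 = 0.163117
  E → positive
Point 2:
  φ: split at 2 digits → 69° and 7.6467′; 69 + 7.6467/60 = 69.127445
  S → negative
  Lon: degrees = first 3 digits = 122, minutes = 57.7126; 122 + 57.7126/60 = 122.961877
  E → positive
Point 3:
  Lat: split at 2 digits → 09° and 0.57917′; 9 + 0.57917/60 = 9.009653
  N → positive
  λ: split at 3 digits → 093° and 55.28598′; 93 + 55.28598/60 = 93.921433
  E ⇒ keep positive
Point 4:
  Lat: split at 2 digits → 55° and 53.2962′; 55 + 53.2962/60 = 55.888270
  S ⇒ negate
  λ: degrees = first 3 digits = 136, minutes = 42.77682; 136 + 42.77682/60 = 136.712947
  hemisphere W, so the sign is −
Point 5:
  Latitude: degrees = first 2 digits = 89, minutes = 22.363; 89 + 22.363/60 = 89.372717
  hemisphere S, so the sign is −
  λ: split at 3 digits → 045° and 36.9452′; 45 + 36.9452/60 = 45.615753
  W ⇒ negate
Point 6:
  φ: split at 2 digits → 07° and 13.8976′; 7 + 13.8976/60 = 7.231627
  N ⇒ keep positive
  Lon: degrees = first 3 digits = 57, minutes = 5.1221; 57 + 5.1221/60 = 57.085368
  E ⇒ keep positive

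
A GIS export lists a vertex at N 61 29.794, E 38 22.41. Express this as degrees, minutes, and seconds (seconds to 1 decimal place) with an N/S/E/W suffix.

Lat: 29.79400′ → 29′ and 0.79400 × 60 = 47.640″
Longitude: 22.41000′ → 22′ and 0.41000 × 60 = 24.600″

61°29′47.6″ N, 38°22′24.6″ E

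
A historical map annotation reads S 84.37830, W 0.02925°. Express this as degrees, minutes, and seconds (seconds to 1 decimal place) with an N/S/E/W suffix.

Lat: 0.378300° → 22.69800′; 0.69800 × 60 = 41.880″
λ: 0.029250 × 60 = 1.75500′ → 1′, remainder × 60 = 45.300″

84°22′41.9″ S, 0°01′45.3″ W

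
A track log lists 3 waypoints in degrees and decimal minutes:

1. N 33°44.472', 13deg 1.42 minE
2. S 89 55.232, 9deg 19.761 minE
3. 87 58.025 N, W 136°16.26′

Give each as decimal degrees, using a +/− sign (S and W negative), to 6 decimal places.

Point 1:
  Lat: 33 + 44.472/60 = 33.7412000
  N → positive
  Longitude: 1.42′ = 0.023667°; total 13.0236667
  E ⇒ keep positive
Point 2:
  Lat: 55.232′ = 0.920533°; total 89.9205333
  S ⇒ negate
  Lon: 19.761′ = 0.329350°; total 9.3293500
  E ⇒ keep positive
Point 3:
  Latitude: 87 + 58.025/60 = 87.9670833
  N → positive
  Longitude: 136 + 16.26/60 = 136.2710000
  W ⇒ negate

1. 33.741200, 13.023667
2. -89.920533, 9.329350
3. 87.967083, -136.271000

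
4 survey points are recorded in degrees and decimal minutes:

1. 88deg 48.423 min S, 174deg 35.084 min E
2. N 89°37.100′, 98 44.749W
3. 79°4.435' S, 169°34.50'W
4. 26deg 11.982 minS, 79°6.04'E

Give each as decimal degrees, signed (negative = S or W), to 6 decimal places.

Point 1:
  Lat: 88 + 48.423/60 = 88.8070500
  hemisphere S, so the sign is −
  Longitude: 35.084′ = 0.584733°; total 174.5847333
  E ⇒ keep positive
Point 2:
  Lat: 89 + 37.1/60 = 89.6183333
  N → positive
  Lon: 44.749′ = 0.745817°; total 98.7458167
  W → negative
Point 3:
  φ: 79 + 4.435/60 = 79.0739167
  hemisphere S, so the sign is −
  Longitude: 169 + 34.5/60 = 169.5750000
  W ⇒ negate
Point 4:
  φ: 26 + 11.982/60 = 26.1997000
  hemisphere S, so the sign is −
  Longitude: 79 + 6.04/60 = 79.1006667
  E ⇒ keep positive

1. -88.807050, 174.584733
2. 89.618333, -98.745817
3. -79.073917, -169.575000
4. -26.199700, 79.100667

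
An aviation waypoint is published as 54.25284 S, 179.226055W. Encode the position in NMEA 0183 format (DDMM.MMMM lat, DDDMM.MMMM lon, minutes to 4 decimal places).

5415.1704,S / 17913.5633,W

Latitude: minutes = (54.252840 − 54) × 60 = 15.170400
Lon: 179° + 0.226055 × 60 = 179° 13.563300′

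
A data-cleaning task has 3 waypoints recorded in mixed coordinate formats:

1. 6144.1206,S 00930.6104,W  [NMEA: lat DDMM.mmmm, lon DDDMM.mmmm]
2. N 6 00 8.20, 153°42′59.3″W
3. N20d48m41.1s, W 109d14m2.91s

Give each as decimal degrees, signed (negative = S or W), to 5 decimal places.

1. -61.73534, -9.51017
2. 6.00228, -153.71647
3. 20.81142, -109.23414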